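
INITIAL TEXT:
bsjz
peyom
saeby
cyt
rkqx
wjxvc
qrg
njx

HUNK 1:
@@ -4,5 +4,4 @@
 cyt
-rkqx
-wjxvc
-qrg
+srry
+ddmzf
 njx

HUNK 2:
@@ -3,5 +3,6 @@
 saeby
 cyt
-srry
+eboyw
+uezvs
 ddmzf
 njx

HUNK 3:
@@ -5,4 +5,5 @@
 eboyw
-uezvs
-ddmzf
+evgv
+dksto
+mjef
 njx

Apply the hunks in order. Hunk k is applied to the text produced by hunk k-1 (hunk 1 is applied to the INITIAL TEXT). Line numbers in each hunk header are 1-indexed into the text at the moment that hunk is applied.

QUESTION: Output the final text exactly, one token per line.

Hunk 1: at line 4 remove [rkqx,wjxvc,qrg] add [srry,ddmzf] -> 7 lines: bsjz peyom saeby cyt srry ddmzf njx
Hunk 2: at line 3 remove [srry] add [eboyw,uezvs] -> 8 lines: bsjz peyom saeby cyt eboyw uezvs ddmzf njx
Hunk 3: at line 5 remove [uezvs,ddmzf] add [evgv,dksto,mjef] -> 9 lines: bsjz peyom saeby cyt eboyw evgv dksto mjef njx

Answer: bsjz
peyom
saeby
cyt
eboyw
evgv
dksto
mjef
njx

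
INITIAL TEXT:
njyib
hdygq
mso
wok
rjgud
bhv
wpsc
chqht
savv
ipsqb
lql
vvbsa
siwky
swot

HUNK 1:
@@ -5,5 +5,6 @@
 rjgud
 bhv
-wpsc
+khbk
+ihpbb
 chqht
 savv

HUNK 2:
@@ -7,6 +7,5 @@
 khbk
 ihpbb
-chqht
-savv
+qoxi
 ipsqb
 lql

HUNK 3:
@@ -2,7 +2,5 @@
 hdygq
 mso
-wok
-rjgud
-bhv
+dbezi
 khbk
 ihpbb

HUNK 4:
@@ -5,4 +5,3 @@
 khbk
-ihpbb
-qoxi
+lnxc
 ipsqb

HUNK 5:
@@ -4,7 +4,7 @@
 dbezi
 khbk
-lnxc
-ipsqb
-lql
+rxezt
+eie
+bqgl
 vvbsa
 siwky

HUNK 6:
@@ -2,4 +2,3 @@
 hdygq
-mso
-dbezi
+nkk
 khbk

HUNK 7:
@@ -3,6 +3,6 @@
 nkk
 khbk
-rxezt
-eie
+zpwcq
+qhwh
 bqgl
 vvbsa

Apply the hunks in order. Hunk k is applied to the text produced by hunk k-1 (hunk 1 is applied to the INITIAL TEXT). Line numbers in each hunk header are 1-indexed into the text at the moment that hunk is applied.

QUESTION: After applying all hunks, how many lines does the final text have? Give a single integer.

Answer: 10

Derivation:
Hunk 1: at line 5 remove [wpsc] add [khbk,ihpbb] -> 15 lines: njyib hdygq mso wok rjgud bhv khbk ihpbb chqht savv ipsqb lql vvbsa siwky swot
Hunk 2: at line 7 remove [chqht,savv] add [qoxi] -> 14 lines: njyib hdygq mso wok rjgud bhv khbk ihpbb qoxi ipsqb lql vvbsa siwky swot
Hunk 3: at line 2 remove [wok,rjgud,bhv] add [dbezi] -> 12 lines: njyib hdygq mso dbezi khbk ihpbb qoxi ipsqb lql vvbsa siwky swot
Hunk 4: at line 5 remove [ihpbb,qoxi] add [lnxc] -> 11 lines: njyib hdygq mso dbezi khbk lnxc ipsqb lql vvbsa siwky swot
Hunk 5: at line 4 remove [lnxc,ipsqb,lql] add [rxezt,eie,bqgl] -> 11 lines: njyib hdygq mso dbezi khbk rxezt eie bqgl vvbsa siwky swot
Hunk 6: at line 2 remove [mso,dbezi] add [nkk] -> 10 lines: njyib hdygq nkk khbk rxezt eie bqgl vvbsa siwky swot
Hunk 7: at line 3 remove [rxezt,eie] add [zpwcq,qhwh] -> 10 lines: njyib hdygq nkk khbk zpwcq qhwh bqgl vvbsa siwky swot
Final line count: 10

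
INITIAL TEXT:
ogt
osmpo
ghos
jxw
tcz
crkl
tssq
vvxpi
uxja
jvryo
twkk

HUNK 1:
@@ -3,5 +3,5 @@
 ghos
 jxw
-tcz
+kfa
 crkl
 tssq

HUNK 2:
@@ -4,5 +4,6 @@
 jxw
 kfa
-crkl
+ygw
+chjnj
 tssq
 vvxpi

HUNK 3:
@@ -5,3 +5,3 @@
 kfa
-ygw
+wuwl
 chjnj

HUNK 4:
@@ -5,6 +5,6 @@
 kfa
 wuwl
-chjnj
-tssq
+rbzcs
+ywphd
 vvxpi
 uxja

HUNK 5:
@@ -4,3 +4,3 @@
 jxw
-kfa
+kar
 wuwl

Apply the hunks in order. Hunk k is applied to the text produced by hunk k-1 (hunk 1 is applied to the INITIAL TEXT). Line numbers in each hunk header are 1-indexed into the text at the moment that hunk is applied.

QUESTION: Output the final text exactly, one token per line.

Answer: ogt
osmpo
ghos
jxw
kar
wuwl
rbzcs
ywphd
vvxpi
uxja
jvryo
twkk

Derivation:
Hunk 1: at line 3 remove [tcz] add [kfa] -> 11 lines: ogt osmpo ghos jxw kfa crkl tssq vvxpi uxja jvryo twkk
Hunk 2: at line 4 remove [crkl] add [ygw,chjnj] -> 12 lines: ogt osmpo ghos jxw kfa ygw chjnj tssq vvxpi uxja jvryo twkk
Hunk 3: at line 5 remove [ygw] add [wuwl] -> 12 lines: ogt osmpo ghos jxw kfa wuwl chjnj tssq vvxpi uxja jvryo twkk
Hunk 4: at line 5 remove [chjnj,tssq] add [rbzcs,ywphd] -> 12 lines: ogt osmpo ghos jxw kfa wuwl rbzcs ywphd vvxpi uxja jvryo twkk
Hunk 5: at line 4 remove [kfa] add [kar] -> 12 lines: ogt osmpo ghos jxw kar wuwl rbzcs ywphd vvxpi uxja jvryo twkk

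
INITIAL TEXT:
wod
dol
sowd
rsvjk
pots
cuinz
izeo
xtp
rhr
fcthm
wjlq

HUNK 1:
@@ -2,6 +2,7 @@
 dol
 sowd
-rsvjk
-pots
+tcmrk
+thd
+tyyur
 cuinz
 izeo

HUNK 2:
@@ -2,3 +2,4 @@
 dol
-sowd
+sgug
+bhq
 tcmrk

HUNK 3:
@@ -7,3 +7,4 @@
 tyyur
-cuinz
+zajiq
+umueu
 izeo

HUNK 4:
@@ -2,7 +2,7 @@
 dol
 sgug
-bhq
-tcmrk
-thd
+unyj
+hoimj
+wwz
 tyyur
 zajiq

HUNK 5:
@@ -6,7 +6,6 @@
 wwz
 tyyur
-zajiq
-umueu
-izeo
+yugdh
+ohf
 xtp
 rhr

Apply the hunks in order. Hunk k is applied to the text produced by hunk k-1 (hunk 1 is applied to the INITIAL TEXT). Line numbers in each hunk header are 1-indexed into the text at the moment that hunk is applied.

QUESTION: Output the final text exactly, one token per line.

Hunk 1: at line 2 remove [rsvjk,pots] add [tcmrk,thd,tyyur] -> 12 lines: wod dol sowd tcmrk thd tyyur cuinz izeo xtp rhr fcthm wjlq
Hunk 2: at line 2 remove [sowd] add [sgug,bhq] -> 13 lines: wod dol sgug bhq tcmrk thd tyyur cuinz izeo xtp rhr fcthm wjlq
Hunk 3: at line 7 remove [cuinz] add [zajiq,umueu] -> 14 lines: wod dol sgug bhq tcmrk thd tyyur zajiq umueu izeo xtp rhr fcthm wjlq
Hunk 4: at line 2 remove [bhq,tcmrk,thd] add [unyj,hoimj,wwz] -> 14 lines: wod dol sgug unyj hoimj wwz tyyur zajiq umueu izeo xtp rhr fcthm wjlq
Hunk 5: at line 6 remove [zajiq,umueu,izeo] add [yugdh,ohf] -> 13 lines: wod dol sgug unyj hoimj wwz tyyur yugdh ohf xtp rhr fcthm wjlq

Answer: wod
dol
sgug
unyj
hoimj
wwz
tyyur
yugdh
ohf
xtp
rhr
fcthm
wjlq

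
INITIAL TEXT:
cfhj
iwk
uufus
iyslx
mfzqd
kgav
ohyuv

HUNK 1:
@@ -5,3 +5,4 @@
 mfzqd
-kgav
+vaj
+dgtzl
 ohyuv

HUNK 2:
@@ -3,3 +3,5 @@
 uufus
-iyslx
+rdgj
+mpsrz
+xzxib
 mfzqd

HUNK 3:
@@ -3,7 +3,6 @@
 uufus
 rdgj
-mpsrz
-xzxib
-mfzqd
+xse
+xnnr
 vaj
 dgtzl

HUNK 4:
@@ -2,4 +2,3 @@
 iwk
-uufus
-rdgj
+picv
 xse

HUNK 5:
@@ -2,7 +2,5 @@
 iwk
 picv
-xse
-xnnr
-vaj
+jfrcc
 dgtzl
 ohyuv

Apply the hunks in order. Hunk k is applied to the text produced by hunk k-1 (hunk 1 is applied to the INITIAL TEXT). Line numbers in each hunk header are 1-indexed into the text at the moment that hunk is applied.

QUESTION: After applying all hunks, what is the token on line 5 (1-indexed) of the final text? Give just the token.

Hunk 1: at line 5 remove [kgav] add [vaj,dgtzl] -> 8 lines: cfhj iwk uufus iyslx mfzqd vaj dgtzl ohyuv
Hunk 2: at line 3 remove [iyslx] add [rdgj,mpsrz,xzxib] -> 10 lines: cfhj iwk uufus rdgj mpsrz xzxib mfzqd vaj dgtzl ohyuv
Hunk 3: at line 3 remove [mpsrz,xzxib,mfzqd] add [xse,xnnr] -> 9 lines: cfhj iwk uufus rdgj xse xnnr vaj dgtzl ohyuv
Hunk 4: at line 2 remove [uufus,rdgj] add [picv] -> 8 lines: cfhj iwk picv xse xnnr vaj dgtzl ohyuv
Hunk 5: at line 2 remove [xse,xnnr,vaj] add [jfrcc] -> 6 lines: cfhj iwk picv jfrcc dgtzl ohyuv
Final line 5: dgtzl

Answer: dgtzl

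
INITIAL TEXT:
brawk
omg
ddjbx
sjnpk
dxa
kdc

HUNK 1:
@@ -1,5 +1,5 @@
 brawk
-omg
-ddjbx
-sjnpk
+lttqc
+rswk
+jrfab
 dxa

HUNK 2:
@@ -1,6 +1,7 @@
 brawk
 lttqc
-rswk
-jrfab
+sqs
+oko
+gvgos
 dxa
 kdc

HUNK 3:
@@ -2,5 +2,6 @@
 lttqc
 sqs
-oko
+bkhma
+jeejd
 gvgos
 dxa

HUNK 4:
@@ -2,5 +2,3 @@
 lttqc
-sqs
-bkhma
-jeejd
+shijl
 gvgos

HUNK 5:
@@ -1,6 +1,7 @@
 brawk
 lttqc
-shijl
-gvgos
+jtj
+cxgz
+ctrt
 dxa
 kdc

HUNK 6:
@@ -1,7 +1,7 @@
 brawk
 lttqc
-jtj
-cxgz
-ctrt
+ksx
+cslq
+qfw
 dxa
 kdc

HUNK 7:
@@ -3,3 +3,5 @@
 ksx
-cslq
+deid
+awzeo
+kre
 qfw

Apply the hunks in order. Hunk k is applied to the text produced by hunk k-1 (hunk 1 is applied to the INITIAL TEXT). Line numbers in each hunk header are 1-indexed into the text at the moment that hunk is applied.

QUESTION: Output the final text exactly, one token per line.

Answer: brawk
lttqc
ksx
deid
awzeo
kre
qfw
dxa
kdc

Derivation:
Hunk 1: at line 1 remove [omg,ddjbx,sjnpk] add [lttqc,rswk,jrfab] -> 6 lines: brawk lttqc rswk jrfab dxa kdc
Hunk 2: at line 1 remove [rswk,jrfab] add [sqs,oko,gvgos] -> 7 lines: brawk lttqc sqs oko gvgos dxa kdc
Hunk 3: at line 2 remove [oko] add [bkhma,jeejd] -> 8 lines: brawk lttqc sqs bkhma jeejd gvgos dxa kdc
Hunk 4: at line 2 remove [sqs,bkhma,jeejd] add [shijl] -> 6 lines: brawk lttqc shijl gvgos dxa kdc
Hunk 5: at line 1 remove [shijl,gvgos] add [jtj,cxgz,ctrt] -> 7 lines: brawk lttqc jtj cxgz ctrt dxa kdc
Hunk 6: at line 1 remove [jtj,cxgz,ctrt] add [ksx,cslq,qfw] -> 7 lines: brawk lttqc ksx cslq qfw dxa kdc
Hunk 7: at line 3 remove [cslq] add [deid,awzeo,kre] -> 9 lines: brawk lttqc ksx deid awzeo kre qfw dxa kdc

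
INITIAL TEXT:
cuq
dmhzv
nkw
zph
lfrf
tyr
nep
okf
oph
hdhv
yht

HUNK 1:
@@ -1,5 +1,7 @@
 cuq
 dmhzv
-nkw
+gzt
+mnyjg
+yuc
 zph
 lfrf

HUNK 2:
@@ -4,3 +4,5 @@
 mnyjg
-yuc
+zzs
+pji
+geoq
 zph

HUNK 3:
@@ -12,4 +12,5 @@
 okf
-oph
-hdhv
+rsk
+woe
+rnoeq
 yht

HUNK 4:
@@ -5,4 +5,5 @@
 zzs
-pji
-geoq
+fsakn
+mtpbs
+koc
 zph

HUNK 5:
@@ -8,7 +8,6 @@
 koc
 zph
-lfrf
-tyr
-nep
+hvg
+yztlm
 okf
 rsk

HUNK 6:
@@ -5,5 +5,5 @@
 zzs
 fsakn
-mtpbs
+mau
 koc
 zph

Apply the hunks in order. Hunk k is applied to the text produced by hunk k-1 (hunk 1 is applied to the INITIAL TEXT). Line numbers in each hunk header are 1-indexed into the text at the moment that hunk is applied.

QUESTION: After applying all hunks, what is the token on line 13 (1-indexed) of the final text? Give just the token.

Hunk 1: at line 1 remove [nkw] add [gzt,mnyjg,yuc] -> 13 lines: cuq dmhzv gzt mnyjg yuc zph lfrf tyr nep okf oph hdhv yht
Hunk 2: at line 4 remove [yuc] add [zzs,pji,geoq] -> 15 lines: cuq dmhzv gzt mnyjg zzs pji geoq zph lfrf tyr nep okf oph hdhv yht
Hunk 3: at line 12 remove [oph,hdhv] add [rsk,woe,rnoeq] -> 16 lines: cuq dmhzv gzt mnyjg zzs pji geoq zph lfrf tyr nep okf rsk woe rnoeq yht
Hunk 4: at line 5 remove [pji,geoq] add [fsakn,mtpbs,koc] -> 17 lines: cuq dmhzv gzt mnyjg zzs fsakn mtpbs koc zph lfrf tyr nep okf rsk woe rnoeq yht
Hunk 5: at line 8 remove [lfrf,tyr,nep] add [hvg,yztlm] -> 16 lines: cuq dmhzv gzt mnyjg zzs fsakn mtpbs koc zph hvg yztlm okf rsk woe rnoeq yht
Hunk 6: at line 5 remove [mtpbs] add [mau] -> 16 lines: cuq dmhzv gzt mnyjg zzs fsakn mau koc zph hvg yztlm okf rsk woe rnoeq yht
Final line 13: rsk

Answer: rsk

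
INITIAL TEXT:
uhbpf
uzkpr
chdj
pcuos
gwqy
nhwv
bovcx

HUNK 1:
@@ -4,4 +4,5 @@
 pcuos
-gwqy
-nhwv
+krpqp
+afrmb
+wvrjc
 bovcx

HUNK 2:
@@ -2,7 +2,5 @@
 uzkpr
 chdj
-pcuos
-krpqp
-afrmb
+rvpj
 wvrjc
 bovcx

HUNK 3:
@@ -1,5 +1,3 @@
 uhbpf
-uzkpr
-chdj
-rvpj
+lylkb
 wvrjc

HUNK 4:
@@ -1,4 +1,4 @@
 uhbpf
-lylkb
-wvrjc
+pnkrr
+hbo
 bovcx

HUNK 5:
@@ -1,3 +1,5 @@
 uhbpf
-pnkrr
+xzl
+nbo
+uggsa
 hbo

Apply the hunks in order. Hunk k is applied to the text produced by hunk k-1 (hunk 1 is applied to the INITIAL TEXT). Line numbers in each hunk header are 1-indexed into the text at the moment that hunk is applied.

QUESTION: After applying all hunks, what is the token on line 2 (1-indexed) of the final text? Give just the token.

Hunk 1: at line 4 remove [gwqy,nhwv] add [krpqp,afrmb,wvrjc] -> 8 lines: uhbpf uzkpr chdj pcuos krpqp afrmb wvrjc bovcx
Hunk 2: at line 2 remove [pcuos,krpqp,afrmb] add [rvpj] -> 6 lines: uhbpf uzkpr chdj rvpj wvrjc bovcx
Hunk 3: at line 1 remove [uzkpr,chdj,rvpj] add [lylkb] -> 4 lines: uhbpf lylkb wvrjc bovcx
Hunk 4: at line 1 remove [lylkb,wvrjc] add [pnkrr,hbo] -> 4 lines: uhbpf pnkrr hbo bovcx
Hunk 5: at line 1 remove [pnkrr] add [xzl,nbo,uggsa] -> 6 lines: uhbpf xzl nbo uggsa hbo bovcx
Final line 2: xzl

Answer: xzl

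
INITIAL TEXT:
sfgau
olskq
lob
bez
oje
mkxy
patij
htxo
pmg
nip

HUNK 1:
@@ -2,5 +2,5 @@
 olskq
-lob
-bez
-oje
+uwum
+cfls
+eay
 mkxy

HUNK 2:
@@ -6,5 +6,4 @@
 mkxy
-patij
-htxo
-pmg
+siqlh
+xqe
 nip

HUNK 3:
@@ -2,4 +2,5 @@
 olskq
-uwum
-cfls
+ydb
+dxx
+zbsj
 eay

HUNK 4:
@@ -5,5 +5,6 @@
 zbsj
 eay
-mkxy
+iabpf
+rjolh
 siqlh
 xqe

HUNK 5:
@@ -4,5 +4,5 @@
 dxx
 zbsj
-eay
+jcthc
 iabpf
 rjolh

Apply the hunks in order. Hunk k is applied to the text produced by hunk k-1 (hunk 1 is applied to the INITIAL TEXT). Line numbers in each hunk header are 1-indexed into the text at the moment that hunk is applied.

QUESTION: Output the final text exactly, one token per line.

Answer: sfgau
olskq
ydb
dxx
zbsj
jcthc
iabpf
rjolh
siqlh
xqe
nip

Derivation:
Hunk 1: at line 2 remove [lob,bez,oje] add [uwum,cfls,eay] -> 10 lines: sfgau olskq uwum cfls eay mkxy patij htxo pmg nip
Hunk 2: at line 6 remove [patij,htxo,pmg] add [siqlh,xqe] -> 9 lines: sfgau olskq uwum cfls eay mkxy siqlh xqe nip
Hunk 3: at line 2 remove [uwum,cfls] add [ydb,dxx,zbsj] -> 10 lines: sfgau olskq ydb dxx zbsj eay mkxy siqlh xqe nip
Hunk 4: at line 5 remove [mkxy] add [iabpf,rjolh] -> 11 lines: sfgau olskq ydb dxx zbsj eay iabpf rjolh siqlh xqe nip
Hunk 5: at line 4 remove [eay] add [jcthc] -> 11 lines: sfgau olskq ydb dxx zbsj jcthc iabpf rjolh siqlh xqe nip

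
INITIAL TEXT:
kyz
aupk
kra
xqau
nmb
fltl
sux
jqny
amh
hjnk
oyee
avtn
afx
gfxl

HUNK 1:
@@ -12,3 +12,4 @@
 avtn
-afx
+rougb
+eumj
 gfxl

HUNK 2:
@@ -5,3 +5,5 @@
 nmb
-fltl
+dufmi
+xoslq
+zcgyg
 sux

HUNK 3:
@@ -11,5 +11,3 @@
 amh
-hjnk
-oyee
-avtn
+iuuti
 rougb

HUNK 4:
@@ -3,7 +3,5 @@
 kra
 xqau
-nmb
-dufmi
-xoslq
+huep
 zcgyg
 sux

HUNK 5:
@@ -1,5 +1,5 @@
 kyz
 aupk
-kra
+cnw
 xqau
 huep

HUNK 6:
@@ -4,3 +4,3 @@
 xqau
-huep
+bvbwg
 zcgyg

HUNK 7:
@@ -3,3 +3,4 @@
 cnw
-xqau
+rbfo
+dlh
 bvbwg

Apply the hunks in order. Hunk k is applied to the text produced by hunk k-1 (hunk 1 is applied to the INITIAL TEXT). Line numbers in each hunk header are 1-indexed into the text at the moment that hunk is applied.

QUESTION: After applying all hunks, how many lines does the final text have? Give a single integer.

Answer: 14

Derivation:
Hunk 1: at line 12 remove [afx] add [rougb,eumj] -> 15 lines: kyz aupk kra xqau nmb fltl sux jqny amh hjnk oyee avtn rougb eumj gfxl
Hunk 2: at line 5 remove [fltl] add [dufmi,xoslq,zcgyg] -> 17 lines: kyz aupk kra xqau nmb dufmi xoslq zcgyg sux jqny amh hjnk oyee avtn rougb eumj gfxl
Hunk 3: at line 11 remove [hjnk,oyee,avtn] add [iuuti] -> 15 lines: kyz aupk kra xqau nmb dufmi xoslq zcgyg sux jqny amh iuuti rougb eumj gfxl
Hunk 4: at line 3 remove [nmb,dufmi,xoslq] add [huep] -> 13 lines: kyz aupk kra xqau huep zcgyg sux jqny amh iuuti rougb eumj gfxl
Hunk 5: at line 1 remove [kra] add [cnw] -> 13 lines: kyz aupk cnw xqau huep zcgyg sux jqny amh iuuti rougb eumj gfxl
Hunk 6: at line 4 remove [huep] add [bvbwg] -> 13 lines: kyz aupk cnw xqau bvbwg zcgyg sux jqny amh iuuti rougb eumj gfxl
Hunk 7: at line 3 remove [xqau] add [rbfo,dlh] -> 14 lines: kyz aupk cnw rbfo dlh bvbwg zcgyg sux jqny amh iuuti rougb eumj gfxl
Final line count: 14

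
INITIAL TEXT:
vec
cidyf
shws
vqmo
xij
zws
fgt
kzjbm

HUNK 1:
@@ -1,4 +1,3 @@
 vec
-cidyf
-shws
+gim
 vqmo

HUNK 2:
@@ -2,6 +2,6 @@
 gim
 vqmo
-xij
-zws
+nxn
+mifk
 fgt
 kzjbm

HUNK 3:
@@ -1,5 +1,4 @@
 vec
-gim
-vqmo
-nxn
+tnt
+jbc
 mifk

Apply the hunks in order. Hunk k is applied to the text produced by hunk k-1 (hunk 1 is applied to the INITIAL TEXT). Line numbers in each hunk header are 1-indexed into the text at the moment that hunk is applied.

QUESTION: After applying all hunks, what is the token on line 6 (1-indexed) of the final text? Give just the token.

Answer: kzjbm

Derivation:
Hunk 1: at line 1 remove [cidyf,shws] add [gim] -> 7 lines: vec gim vqmo xij zws fgt kzjbm
Hunk 2: at line 2 remove [xij,zws] add [nxn,mifk] -> 7 lines: vec gim vqmo nxn mifk fgt kzjbm
Hunk 3: at line 1 remove [gim,vqmo,nxn] add [tnt,jbc] -> 6 lines: vec tnt jbc mifk fgt kzjbm
Final line 6: kzjbm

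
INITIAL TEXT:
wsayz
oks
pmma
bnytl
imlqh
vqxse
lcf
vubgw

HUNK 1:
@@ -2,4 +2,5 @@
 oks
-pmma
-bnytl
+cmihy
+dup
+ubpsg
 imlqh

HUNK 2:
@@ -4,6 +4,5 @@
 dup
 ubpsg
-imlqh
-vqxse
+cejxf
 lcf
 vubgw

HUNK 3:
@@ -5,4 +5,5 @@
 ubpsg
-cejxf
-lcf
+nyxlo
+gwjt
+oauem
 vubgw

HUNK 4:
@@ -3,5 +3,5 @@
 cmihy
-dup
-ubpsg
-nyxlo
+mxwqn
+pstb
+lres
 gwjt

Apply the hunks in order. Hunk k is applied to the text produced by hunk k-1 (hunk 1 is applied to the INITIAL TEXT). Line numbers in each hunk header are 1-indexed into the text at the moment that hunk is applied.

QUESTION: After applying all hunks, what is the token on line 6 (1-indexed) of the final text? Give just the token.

Answer: lres

Derivation:
Hunk 1: at line 2 remove [pmma,bnytl] add [cmihy,dup,ubpsg] -> 9 lines: wsayz oks cmihy dup ubpsg imlqh vqxse lcf vubgw
Hunk 2: at line 4 remove [imlqh,vqxse] add [cejxf] -> 8 lines: wsayz oks cmihy dup ubpsg cejxf lcf vubgw
Hunk 3: at line 5 remove [cejxf,lcf] add [nyxlo,gwjt,oauem] -> 9 lines: wsayz oks cmihy dup ubpsg nyxlo gwjt oauem vubgw
Hunk 4: at line 3 remove [dup,ubpsg,nyxlo] add [mxwqn,pstb,lres] -> 9 lines: wsayz oks cmihy mxwqn pstb lres gwjt oauem vubgw
Final line 6: lres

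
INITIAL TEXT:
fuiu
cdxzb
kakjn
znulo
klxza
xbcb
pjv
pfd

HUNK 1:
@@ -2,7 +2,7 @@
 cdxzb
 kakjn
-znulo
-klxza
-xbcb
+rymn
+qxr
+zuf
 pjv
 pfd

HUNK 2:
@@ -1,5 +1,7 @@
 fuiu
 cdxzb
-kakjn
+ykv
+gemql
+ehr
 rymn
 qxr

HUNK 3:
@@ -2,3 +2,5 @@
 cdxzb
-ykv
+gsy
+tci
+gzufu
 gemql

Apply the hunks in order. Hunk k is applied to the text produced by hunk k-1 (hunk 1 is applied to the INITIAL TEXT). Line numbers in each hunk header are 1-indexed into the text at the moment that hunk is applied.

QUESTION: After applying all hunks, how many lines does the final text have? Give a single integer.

Answer: 12

Derivation:
Hunk 1: at line 2 remove [znulo,klxza,xbcb] add [rymn,qxr,zuf] -> 8 lines: fuiu cdxzb kakjn rymn qxr zuf pjv pfd
Hunk 2: at line 1 remove [kakjn] add [ykv,gemql,ehr] -> 10 lines: fuiu cdxzb ykv gemql ehr rymn qxr zuf pjv pfd
Hunk 3: at line 2 remove [ykv] add [gsy,tci,gzufu] -> 12 lines: fuiu cdxzb gsy tci gzufu gemql ehr rymn qxr zuf pjv pfd
Final line count: 12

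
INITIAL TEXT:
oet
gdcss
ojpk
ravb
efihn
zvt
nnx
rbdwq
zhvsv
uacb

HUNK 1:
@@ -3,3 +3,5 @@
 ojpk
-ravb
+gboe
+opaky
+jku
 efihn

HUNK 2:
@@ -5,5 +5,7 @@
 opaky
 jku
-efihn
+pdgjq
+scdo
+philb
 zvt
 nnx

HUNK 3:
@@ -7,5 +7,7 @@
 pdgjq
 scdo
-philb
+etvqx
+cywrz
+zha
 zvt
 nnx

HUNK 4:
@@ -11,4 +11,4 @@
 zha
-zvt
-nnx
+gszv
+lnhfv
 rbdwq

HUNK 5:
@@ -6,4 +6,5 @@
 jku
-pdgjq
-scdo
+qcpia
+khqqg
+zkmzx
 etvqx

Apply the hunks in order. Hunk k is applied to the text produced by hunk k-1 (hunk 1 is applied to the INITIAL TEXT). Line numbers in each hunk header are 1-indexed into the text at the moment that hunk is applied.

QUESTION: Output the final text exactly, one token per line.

Answer: oet
gdcss
ojpk
gboe
opaky
jku
qcpia
khqqg
zkmzx
etvqx
cywrz
zha
gszv
lnhfv
rbdwq
zhvsv
uacb

Derivation:
Hunk 1: at line 3 remove [ravb] add [gboe,opaky,jku] -> 12 lines: oet gdcss ojpk gboe opaky jku efihn zvt nnx rbdwq zhvsv uacb
Hunk 2: at line 5 remove [efihn] add [pdgjq,scdo,philb] -> 14 lines: oet gdcss ojpk gboe opaky jku pdgjq scdo philb zvt nnx rbdwq zhvsv uacb
Hunk 3: at line 7 remove [philb] add [etvqx,cywrz,zha] -> 16 lines: oet gdcss ojpk gboe opaky jku pdgjq scdo etvqx cywrz zha zvt nnx rbdwq zhvsv uacb
Hunk 4: at line 11 remove [zvt,nnx] add [gszv,lnhfv] -> 16 lines: oet gdcss ojpk gboe opaky jku pdgjq scdo etvqx cywrz zha gszv lnhfv rbdwq zhvsv uacb
Hunk 5: at line 6 remove [pdgjq,scdo] add [qcpia,khqqg,zkmzx] -> 17 lines: oet gdcss ojpk gboe opaky jku qcpia khqqg zkmzx etvqx cywrz zha gszv lnhfv rbdwq zhvsv uacb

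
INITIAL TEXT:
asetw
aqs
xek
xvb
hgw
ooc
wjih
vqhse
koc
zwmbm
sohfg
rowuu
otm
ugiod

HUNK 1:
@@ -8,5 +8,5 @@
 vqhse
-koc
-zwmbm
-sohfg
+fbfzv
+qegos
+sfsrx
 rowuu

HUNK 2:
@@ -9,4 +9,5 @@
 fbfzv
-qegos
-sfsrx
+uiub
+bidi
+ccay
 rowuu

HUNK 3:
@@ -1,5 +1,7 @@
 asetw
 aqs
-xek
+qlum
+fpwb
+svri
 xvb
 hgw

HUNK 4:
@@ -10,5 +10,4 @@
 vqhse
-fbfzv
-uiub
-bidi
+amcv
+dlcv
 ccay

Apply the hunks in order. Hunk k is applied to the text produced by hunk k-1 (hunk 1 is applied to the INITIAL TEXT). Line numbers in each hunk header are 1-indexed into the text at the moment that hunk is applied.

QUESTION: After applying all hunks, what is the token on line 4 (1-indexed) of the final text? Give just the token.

Hunk 1: at line 8 remove [koc,zwmbm,sohfg] add [fbfzv,qegos,sfsrx] -> 14 lines: asetw aqs xek xvb hgw ooc wjih vqhse fbfzv qegos sfsrx rowuu otm ugiod
Hunk 2: at line 9 remove [qegos,sfsrx] add [uiub,bidi,ccay] -> 15 lines: asetw aqs xek xvb hgw ooc wjih vqhse fbfzv uiub bidi ccay rowuu otm ugiod
Hunk 3: at line 1 remove [xek] add [qlum,fpwb,svri] -> 17 lines: asetw aqs qlum fpwb svri xvb hgw ooc wjih vqhse fbfzv uiub bidi ccay rowuu otm ugiod
Hunk 4: at line 10 remove [fbfzv,uiub,bidi] add [amcv,dlcv] -> 16 lines: asetw aqs qlum fpwb svri xvb hgw ooc wjih vqhse amcv dlcv ccay rowuu otm ugiod
Final line 4: fpwb

Answer: fpwb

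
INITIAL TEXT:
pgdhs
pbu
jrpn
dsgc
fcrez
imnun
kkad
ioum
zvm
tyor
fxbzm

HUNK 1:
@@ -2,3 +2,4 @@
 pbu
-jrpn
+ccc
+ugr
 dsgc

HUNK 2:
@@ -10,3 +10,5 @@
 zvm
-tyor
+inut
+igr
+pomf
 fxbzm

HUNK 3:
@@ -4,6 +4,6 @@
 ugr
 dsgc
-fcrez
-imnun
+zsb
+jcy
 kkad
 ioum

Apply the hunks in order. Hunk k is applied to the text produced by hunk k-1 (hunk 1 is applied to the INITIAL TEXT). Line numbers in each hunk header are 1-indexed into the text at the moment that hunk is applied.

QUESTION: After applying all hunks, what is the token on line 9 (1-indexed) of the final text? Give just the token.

Hunk 1: at line 2 remove [jrpn] add [ccc,ugr] -> 12 lines: pgdhs pbu ccc ugr dsgc fcrez imnun kkad ioum zvm tyor fxbzm
Hunk 2: at line 10 remove [tyor] add [inut,igr,pomf] -> 14 lines: pgdhs pbu ccc ugr dsgc fcrez imnun kkad ioum zvm inut igr pomf fxbzm
Hunk 3: at line 4 remove [fcrez,imnun] add [zsb,jcy] -> 14 lines: pgdhs pbu ccc ugr dsgc zsb jcy kkad ioum zvm inut igr pomf fxbzm
Final line 9: ioum

Answer: ioum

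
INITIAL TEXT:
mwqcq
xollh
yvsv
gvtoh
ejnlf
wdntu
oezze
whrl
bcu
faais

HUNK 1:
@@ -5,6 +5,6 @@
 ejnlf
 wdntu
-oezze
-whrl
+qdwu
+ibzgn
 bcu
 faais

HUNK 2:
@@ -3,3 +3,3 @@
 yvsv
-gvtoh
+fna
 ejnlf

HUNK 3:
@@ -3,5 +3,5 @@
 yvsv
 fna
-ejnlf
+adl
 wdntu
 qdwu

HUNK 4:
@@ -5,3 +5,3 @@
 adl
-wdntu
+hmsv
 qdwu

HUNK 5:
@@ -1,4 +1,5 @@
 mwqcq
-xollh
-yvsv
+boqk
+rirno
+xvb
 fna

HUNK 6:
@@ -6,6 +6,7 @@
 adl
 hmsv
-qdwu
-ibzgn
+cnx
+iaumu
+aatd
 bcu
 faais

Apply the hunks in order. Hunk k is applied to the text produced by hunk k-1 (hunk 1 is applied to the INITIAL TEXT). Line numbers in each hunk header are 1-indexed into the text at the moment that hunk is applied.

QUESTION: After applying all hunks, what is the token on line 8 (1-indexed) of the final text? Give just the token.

Hunk 1: at line 5 remove [oezze,whrl] add [qdwu,ibzgn] -> 10 lines: mwqcq xollh yvsv gvtoh ejnlf wdntu qdwu ibzgn bcu faais
Hunk 2: at line 3 remove [gvtoh] add [fna] -> 10 lines: mwqcq xollh yvsv fna ejnlf wdntu qdwu ibzgn bcu faais
Hunk 3: at line 3 remove [ejnlf] add [adl] -> 10 lines: mwqcq xollh yvsv fna adl wdntu qdwu ibzgn bcu faais
Hunk 4: at line 5 remove [wdntu] add [hmsv] -> 10 lines: mwqcq xollh yvsv fna adl hmsv qdwu ibzgn bcu faais
Hunk 5: at line 1 remove [xollh,yvsv] add [boqk,rirno,xvb] -> 11 lines: mwqcq boqk rirno xvb fna adl hmsv qdwu ibzgn bcu faais
Hunk 6: at line 6 remove [qdwu,ibzgn] add [cnx,iaumu,aatd] -> 12 lines: mwqcq boqk rirno xvb fna adl hmsv cnx iaumu aatd bcu faais
Final line 8: cnx

Answer: cnx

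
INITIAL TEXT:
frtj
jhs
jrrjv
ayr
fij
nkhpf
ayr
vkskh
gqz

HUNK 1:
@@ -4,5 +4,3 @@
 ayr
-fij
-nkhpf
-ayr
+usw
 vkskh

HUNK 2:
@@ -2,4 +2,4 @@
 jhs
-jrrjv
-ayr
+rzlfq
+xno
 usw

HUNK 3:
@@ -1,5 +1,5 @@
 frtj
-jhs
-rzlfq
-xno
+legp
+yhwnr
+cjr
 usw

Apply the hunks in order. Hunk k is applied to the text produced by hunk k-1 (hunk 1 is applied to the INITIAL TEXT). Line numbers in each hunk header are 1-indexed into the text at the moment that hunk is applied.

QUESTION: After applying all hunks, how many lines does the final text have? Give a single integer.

Answer: 7

Derivation:
Hunk 1: at line 4 remove [fij,nkhpf,ayr] add [usw] -> 7 lines: frtj jhs jrrjv ayr usw vkskh gqz
Hunk 2: at line 2 remove [jrrjv,ayr] add [rzlfq,xno] -> 7 lines: frtj jhs rzlfq xno usw vkskh gqz
Hunk 3: at line 1 remove [jhs,rzlfq,xno] add [legp,yhwnr,cjr] -> 7 lines: frtj legp yhwnr cjr usw vkskh gqz
Final line count: 7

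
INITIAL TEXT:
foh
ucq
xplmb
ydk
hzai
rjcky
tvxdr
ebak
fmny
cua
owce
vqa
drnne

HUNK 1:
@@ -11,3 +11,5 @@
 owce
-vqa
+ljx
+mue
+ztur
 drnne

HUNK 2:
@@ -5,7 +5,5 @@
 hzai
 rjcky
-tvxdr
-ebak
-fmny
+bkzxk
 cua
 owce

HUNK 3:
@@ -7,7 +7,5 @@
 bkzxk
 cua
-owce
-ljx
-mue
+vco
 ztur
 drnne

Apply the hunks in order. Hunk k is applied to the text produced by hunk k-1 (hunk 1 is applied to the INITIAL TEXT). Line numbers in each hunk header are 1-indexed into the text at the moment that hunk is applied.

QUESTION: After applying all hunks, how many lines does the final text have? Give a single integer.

Answer: 11

Derivation:
Hunk 1: at line 11 remove [vqa] add [ljx,mue,ztur] -> 15 lines: foh ucq xplmb ydk hzai rjcky tvxdr ebak fmny cua owce ljx mue ztur drnne
Hunk 2: at line 5 remove [tvxdr,ebak,fmny] add [bkzxk] -> 13 lines: foh ucq xplmb ydk hzai rjcky bkzxk cua owce ljx mue ztur drnne
Hunk 3: at line 7 remove [owce,ljx,mue] add [vco] -> 11 lines: foh ucq xplmb ydk hzai rjcky bkzxk cua vco ztur drnne
Final line count: 11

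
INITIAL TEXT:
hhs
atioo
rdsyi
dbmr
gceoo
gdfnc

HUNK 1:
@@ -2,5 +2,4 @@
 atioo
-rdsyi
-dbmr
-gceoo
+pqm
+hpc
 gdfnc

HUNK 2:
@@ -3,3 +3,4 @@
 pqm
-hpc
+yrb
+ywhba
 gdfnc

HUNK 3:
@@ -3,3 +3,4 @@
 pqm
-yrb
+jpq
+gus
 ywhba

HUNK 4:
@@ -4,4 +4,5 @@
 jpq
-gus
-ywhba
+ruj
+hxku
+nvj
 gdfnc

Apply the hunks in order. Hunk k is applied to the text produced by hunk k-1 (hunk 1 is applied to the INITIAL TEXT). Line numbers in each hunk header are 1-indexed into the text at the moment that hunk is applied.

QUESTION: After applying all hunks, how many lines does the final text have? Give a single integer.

Hunk 1: at line 2 remove [rdsyi,dbmr,gceoo] add [pqm,hpc] -> 5 lines: hhs atioo pqm hpc gdfnc
Hunk 2: at line 3 remove [hpc] add [yrb,ywhba] -> 6 lines: hhs atioo pqm yrb ywhba gdfnc
Hunk 3: at line 3 remove [yrb] add [jpq,gus] -> 7 lines: hhs atioo pqm jpq gus ywhba gdfnc
Hunk 4: at line 4 remove [gus,ywhba] add [ruj,hxku,nvj] -> 8 lines: hhs atioo pqm jpq ruj hxku nvj gdfnc
Final line count: 8

Answer: 8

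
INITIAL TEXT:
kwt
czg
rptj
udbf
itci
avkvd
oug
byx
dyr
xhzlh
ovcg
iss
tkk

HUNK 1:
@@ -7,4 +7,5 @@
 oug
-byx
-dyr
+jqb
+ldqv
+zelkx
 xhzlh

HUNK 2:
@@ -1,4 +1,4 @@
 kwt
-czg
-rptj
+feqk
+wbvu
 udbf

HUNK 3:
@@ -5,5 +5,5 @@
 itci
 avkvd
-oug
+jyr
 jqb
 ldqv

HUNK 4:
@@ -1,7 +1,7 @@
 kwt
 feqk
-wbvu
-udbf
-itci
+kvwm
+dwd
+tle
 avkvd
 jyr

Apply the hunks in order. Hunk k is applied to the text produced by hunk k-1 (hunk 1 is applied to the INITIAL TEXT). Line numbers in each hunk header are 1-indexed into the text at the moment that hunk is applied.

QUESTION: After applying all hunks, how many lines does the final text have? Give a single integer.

Answer: 14

Derivation:
Hunk 1: at line 7 remove [byx,dyr] add [jqb,ldqv,zelkx] -> 14 lines: kwt czg rptj udbf itci avkvd oug jqb ldqv zelkx xhzlh ovcg iss tkk
Hunk 2: at line 1 remove [czg,rptj] add [feqk,wbvu] -> 14 lines: kwt feqk wbvu udbf itci avkvd oug jqb ldqv zelkx xhzlh ovcg iss tkk
Hunk 3: at line 5 remove [oug] add [jyr] -> 14 lines: kwt feqk wbvu udbf itci avkvd jyr jqb ldqv zelkx xhzlh ovcg iss tkk
Hunk 4: at line 1 remove [wbvu,udbf,itci] add [kvwm,dwd,tle] -> 14 lines: kwt feqk kvwm dwd tle avkvd jyr jqb ldqv zelkx xhzlh ovcg iss tkk
Final line count: 14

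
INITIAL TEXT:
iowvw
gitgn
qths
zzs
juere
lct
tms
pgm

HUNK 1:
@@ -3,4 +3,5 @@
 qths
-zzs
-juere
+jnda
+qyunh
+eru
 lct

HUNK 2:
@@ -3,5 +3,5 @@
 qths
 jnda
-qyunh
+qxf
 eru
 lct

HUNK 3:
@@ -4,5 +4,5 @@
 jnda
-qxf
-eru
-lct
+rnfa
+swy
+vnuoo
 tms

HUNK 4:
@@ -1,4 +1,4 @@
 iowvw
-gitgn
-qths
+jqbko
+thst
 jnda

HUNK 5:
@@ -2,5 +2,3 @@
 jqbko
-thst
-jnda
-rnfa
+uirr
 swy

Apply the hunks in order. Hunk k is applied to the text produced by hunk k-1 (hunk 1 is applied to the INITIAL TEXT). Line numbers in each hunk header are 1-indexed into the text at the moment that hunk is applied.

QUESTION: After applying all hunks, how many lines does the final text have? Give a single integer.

Answer: 7

Derivation:
Hunk 1: at line 3 remove [zzs,juere] add [jnda,qyunh,eru] -> 9 lines: iowvw gitgn qths jnda qyunh eru lct tms pgm
Hunk 2: at line 3 remove [qyunh] add [qxf] -> 9 lines: iowvw gitgn qths jnda qxf eru lct tms pgm
Hunk 3: at line 4 remove [qxf,eru,lct] add [rnfa,swy,vnuoo] -> 9 lines: iowvw gitgn qths jnda rnfa swy vnuoo tms pgm
Hunk 4: at line 1 remove [gitgn,qths] add [jqbko,thst] -> 9 lines: iowvw jqbko thst jnda rnfa swy vnuoo tms pgm
Hunk 5: at line 2 remove [thst,jnda,rnfa] add [uirr] -> 7 lines: iowvw jqbko uirr swy vnuoo tms pgm
Final line count: 7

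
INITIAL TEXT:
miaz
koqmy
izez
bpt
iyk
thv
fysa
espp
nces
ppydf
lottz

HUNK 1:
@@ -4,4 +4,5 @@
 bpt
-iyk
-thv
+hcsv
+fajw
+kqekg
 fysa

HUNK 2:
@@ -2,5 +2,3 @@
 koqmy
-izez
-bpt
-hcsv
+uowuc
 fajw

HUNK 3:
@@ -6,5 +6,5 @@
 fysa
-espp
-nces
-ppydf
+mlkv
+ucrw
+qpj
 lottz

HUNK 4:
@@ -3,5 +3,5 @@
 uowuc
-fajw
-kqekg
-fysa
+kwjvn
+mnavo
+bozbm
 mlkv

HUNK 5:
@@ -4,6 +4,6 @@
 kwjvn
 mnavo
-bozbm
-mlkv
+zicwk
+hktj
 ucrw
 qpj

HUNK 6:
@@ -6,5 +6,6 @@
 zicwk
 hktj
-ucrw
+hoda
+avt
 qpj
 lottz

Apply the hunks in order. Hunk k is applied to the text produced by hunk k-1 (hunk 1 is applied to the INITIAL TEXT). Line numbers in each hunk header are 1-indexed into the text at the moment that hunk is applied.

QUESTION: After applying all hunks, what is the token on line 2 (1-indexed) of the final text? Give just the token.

Answer: koqmy

Derivation:
Hunk 1: at line 4 remove [iyk,thv] add [hcsv,fajw,kqekg] -> 12 lines: miaz koqmy izez bpt hcsv fajw kqekg fysa espp nces ppydf lottz
Hunk 2: at line 2 remove [izez,bpt,hcsv] add [uowuc] -> 10 lines: miaz koqmy uowuc fajw kqekg fysa espp nces ppydf lottz
Hunk 3: at line 6 remove [espp,nces,ppydf] add [mlkv,ucrw,qpj] -> 10 lines: miaz koqmy uowuc fajw kqekg fysa mlkv ucrw qpj lottz
Hunk 4: at line 3 remove [fajw,kqekg,fysa] add [kwjvn,mnavo,bozbm] -> 10 lines: miaz koqmy uowuc kwjvn mnavo bozbm mlkv ucrw qpj lottz
Hunk 5: at line 4 remove [bozbm,mlkv] add [zicwk,hktj] -> 10 lines: miaz koqmy uowuc kwjvn mnavo zicwk hktj ucrw qpj lottz
Hunk 6: at line 6 remove [ucrw] add [hoda,avt] -> 11 lines: miaz koqmy uowuc kwjvn mnavo zicwk hktj hoda avt qpj lottz
Final line 2: koqmy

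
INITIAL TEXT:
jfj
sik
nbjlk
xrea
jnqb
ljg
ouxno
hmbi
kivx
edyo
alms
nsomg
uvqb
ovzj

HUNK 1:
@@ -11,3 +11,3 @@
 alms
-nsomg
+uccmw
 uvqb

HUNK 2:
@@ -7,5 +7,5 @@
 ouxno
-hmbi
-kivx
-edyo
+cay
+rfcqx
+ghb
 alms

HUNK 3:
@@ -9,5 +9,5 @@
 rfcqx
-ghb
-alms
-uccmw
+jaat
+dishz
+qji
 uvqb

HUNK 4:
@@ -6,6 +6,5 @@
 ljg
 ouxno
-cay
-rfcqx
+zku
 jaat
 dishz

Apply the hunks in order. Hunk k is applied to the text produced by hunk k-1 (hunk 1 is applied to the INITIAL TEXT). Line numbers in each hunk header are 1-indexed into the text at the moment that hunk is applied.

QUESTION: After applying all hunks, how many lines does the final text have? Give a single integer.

Hunk 1: at line 11 remove [nsomg] add [uccmw] -> 14 lines: jfj sik nbjlk xrea jnqb ljg ouxno hmbi kivx edyo alms uccmw uvqb ovzj
Hunk 2: at line 7 remove [hmbi,kivx,edyo] add [cay,rfcqx,ghb] -> 14 lines: jfj sik nbjlk xrea jnqb ljg ouxno cay rfcqx ghb alms uccmw uvqb ovzj
Hunk 3: at line 9 remove [ghb,alms,uccmw] add [jaat,dishz,qji] -> 14 lines: jfj sik nbjlk xrea jnqb ljg ouxno cay rfcqx jaat dishz qji uvqb ovzj
Hunk 4: at line 6 remove [cay,rfcqx] add [zku] -> 13 lines: jfj sik nbjlk xrea jnqb ljg ouxno zku jaat dishz qji uvqb ovzj
Final line count: 13

Answer: 13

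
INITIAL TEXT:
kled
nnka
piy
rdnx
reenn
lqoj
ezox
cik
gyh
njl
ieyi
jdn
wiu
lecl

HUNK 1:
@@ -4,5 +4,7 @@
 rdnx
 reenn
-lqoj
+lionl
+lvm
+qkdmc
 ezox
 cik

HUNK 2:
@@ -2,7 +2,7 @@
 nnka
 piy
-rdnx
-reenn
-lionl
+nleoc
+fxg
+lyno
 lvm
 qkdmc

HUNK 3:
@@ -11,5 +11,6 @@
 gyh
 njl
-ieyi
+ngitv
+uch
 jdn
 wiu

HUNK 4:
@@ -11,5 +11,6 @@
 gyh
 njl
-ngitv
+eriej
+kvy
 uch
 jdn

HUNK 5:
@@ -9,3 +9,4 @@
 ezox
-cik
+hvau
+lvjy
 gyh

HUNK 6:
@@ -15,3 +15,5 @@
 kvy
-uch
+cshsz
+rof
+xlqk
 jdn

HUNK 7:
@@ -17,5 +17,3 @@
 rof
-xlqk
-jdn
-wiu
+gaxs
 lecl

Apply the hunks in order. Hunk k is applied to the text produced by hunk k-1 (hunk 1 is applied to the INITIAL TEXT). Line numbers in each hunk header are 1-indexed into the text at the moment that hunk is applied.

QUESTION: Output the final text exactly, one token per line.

Answer: kled
nnka
piy
nleoc
fxg
lyno
lvm
qkdmc
ezox
hvau
lvjy
gyh
njl
eriej
kvy
cshsz
rof
gaxs
lecl

Derivation:
Hunk 1: at line 4 remove [lqoj] add [lionl,lvm,qkdmc] -> 16 lines: kled nnka piy rdnx reenn lionl lvm qkdmc ezox cik gyh njl ieyi jdn wiu lecl
Hunk 2: at line 2 remove [rdnx,reenn,lionl] add [nleoc,fxg,lyno] -> 16 lines: kled nnka piy nleoc fxg lyno lvm qkdmc ezox cik gyh njl ieyi jdn wiu lecl
Hunk 3: at line 11 remove [ieyi] add [ngitv,uch] -> 17 lines: kled nnka piy nleoc fxg lyno lvm qkdmc ezox cik gyh njl ngitv uch jdn wiu lecl
Hunk 4: at line 11 remove [ngitv] add [eriej,kvy] -> 18 lines: kled nnka piy nleoc fxg lyno lvm qkdmc ezox cik gyh njl eriej kvy uch jdn wiu lecl
Hunk 5: at line 9 remove [cik] add [hvau,lvjy] -> 19 lines: kled nnka piy nleoc fxg lyno lvm qkdmc ezox hvau lvjy gyh njl eriej kvy uch jdn wiu lecl
Hunk 6: at line 15 remove [uch] add [cshsz,rof,xlqk] -> 21 lines: kled nnka piy nleoc fxg lyno lvm qkdmc ezox hvau lvjy gyh njl eriej kvy cshsz rof xlqk jdn wiu lecl
Hunk 7: at line 17 remove [xlqk,jdn,wiu] add [gaxs] -> 19 lines: kled nnka piy nleoc fxg lyno lvm qkdmc ezox hvau lvjy gyh njl eriej kvy cshsz rof gaxs lecl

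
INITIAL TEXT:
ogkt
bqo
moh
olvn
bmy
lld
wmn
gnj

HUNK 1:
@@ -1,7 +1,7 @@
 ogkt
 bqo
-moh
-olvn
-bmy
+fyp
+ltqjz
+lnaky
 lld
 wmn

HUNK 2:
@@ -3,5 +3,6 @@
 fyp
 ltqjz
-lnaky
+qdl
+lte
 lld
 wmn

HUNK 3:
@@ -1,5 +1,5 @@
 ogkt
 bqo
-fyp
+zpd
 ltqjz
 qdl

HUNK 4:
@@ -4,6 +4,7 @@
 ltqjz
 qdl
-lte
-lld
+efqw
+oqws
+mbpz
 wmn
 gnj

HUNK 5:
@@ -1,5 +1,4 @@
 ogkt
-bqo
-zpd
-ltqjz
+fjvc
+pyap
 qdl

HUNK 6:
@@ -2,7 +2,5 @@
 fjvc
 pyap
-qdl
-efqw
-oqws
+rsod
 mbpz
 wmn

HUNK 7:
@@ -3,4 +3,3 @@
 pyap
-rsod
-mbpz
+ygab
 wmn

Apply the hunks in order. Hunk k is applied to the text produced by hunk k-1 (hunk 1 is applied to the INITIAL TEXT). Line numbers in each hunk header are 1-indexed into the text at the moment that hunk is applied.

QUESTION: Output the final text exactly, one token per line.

Hunk 1: at line 1 remove [moh,olvn,bmy] add [fyp,ltqjz,lnaky] -> 8 lines: ogkt bqo fyp ltqjz lnaky lld wmn gnj
Hunk 2: at line 3 remove [lnaky] add [qdl,lte] -> 9 lines: ogkt bqo fyp ltqjz qdl lte lld wmn gnj
Hunk 3: at line 1 remove [fyp] add [zpd] -> 9 lines: ogkt bqo zpd ltqjz qdl lte lld wmn gnj
Hunk 4: at line 4 remove [lte,lld] add [efqw,oqws,mbpz] -> 10 lines: ogkt bqo zpd ltqjz qdl efqw oqws mbpz wmn gnj
Hunk 5: at line 1 remove [bqo,zpd,ltqjz] add [fjvc,pyap] -> 9 lines: ogkt fjvc pyap qdl efqw oqws mbpz wmn gnj
Hunk 6: at line 2 remove [qdl,efqw,oqws] add [rsod] -> 7 lines: ogkt fjvc pyap rsod mbpz wmn gnj
Hunk 7: at line 3 remove [rsod,mbpz] add [ygab] -> 6 lines: ogkt fjvc pyap ygab wmn gnj

Answer: ogkt
fjvc
pyap
ygab
wmn
gnj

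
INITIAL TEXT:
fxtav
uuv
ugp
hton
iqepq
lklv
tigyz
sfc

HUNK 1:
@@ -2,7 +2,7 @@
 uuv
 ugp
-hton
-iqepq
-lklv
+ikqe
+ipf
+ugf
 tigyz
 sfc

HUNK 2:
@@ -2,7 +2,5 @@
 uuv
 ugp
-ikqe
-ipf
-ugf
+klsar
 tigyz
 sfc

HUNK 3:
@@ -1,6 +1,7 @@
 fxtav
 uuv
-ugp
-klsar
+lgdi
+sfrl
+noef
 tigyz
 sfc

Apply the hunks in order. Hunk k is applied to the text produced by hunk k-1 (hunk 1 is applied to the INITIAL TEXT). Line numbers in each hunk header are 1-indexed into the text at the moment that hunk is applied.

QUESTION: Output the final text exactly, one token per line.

Answer: fxtav
uuv
lgdi
sfrl
noef
tigyz
sfc

Derivation:
Hunk 1: at line 2 remove [hton,iqepq,lklv] add [ikqe,ipf,ugf] -> 8 lines: fxtav uuv ugp ikqe ipf ugf tigyz sfc
Hunk 2: at line 2 remove [ikqe,ipf,ugf] add [klsar] -> 6 lines: fxtav uuv ugp klsar tigyz sfc
Hunk 3: at line 1 remove [ugp,klsar] add [lgdi,sfrl,noef] -> 7 lines: fxtav uuv lgdi sfrl noef tigyz sfc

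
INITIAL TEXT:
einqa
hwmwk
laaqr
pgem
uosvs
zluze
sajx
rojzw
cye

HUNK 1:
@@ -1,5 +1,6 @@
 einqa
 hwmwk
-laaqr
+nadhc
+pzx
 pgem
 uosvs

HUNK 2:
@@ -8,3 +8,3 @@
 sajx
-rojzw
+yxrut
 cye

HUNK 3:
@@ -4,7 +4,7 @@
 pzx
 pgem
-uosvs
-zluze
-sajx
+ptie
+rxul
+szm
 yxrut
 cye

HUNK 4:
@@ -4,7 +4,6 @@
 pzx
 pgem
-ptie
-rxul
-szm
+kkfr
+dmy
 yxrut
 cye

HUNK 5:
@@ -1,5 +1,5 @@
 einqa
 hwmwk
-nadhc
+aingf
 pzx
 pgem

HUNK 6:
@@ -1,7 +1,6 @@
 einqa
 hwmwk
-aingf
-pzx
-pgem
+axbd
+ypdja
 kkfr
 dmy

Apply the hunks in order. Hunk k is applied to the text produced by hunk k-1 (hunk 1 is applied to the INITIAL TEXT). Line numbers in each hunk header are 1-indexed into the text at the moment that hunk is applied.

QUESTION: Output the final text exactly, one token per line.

Answer: einqa
hwmwk
axbd
ypdja
kkfr
dmy
yxrut
cye

Derivation:
Hunk 1: at line 1 remove [laaqr] add [nadhc,pzx] -> 10 lines: einqa hwmwk nadhc pzx pgem uosvs zluze sajx rojzw cye
Hunk 2: at line 8 remove [rojzw] add [yxrut] -> 10 lines: einqa hwmwk nadhc pzx pgem uosvs zluze sajx yxrut cye
Hunk 3: at line 4 remove [uosvs,zluze,sajx] add [ptie,rxul,szm] -> 10 lines: einqa hwmwk nadhc pzx pgem ptie rxul szm yxrut cye
Hunk 4: at line 4 remove [ptie,rxul,szm] add [kkfr,dmy] -> 9 lines: einqa hwmwk nadhc pzx pgem kkfr dmy yxrut cye
Hunk 5: at line 1 remove [nadhc] add [aingf] -> 9 lines: einqa hwmwk aingf pzx pgem kkfr dmy yxrut cye
Hunk 6: at line 1 remove [aingf,pzx,pgem] add [axbd,ypdja] -> 8 lines: einqa hwmwk axbd ypdja kkfr dmy yxrut cye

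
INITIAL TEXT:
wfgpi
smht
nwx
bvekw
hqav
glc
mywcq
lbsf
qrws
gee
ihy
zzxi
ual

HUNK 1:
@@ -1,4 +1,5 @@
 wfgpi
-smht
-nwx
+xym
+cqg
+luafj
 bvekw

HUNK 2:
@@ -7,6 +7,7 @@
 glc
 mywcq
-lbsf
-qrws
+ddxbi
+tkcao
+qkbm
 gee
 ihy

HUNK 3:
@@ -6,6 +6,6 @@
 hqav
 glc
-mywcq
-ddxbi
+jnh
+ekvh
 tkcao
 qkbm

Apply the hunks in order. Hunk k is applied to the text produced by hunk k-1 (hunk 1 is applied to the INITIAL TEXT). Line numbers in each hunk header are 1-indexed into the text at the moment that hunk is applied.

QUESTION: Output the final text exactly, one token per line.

Answer: wfgpi
xym
cqg
luafj
bvekw
hqav
glc
jnh
ekvh
tkcao
qkbm
gee
ihy
zzxi
ual

Derivation:
Hunk 1: at line 1 remove [smht,nwx] add [xym,cqg,luafj] -> 14 lines: wfgpi xym cqg luafj bvekw hqav glc mywcq lbsf qrws gee ihy zzxi ual
Hunk 2: at line 7 remove [lbsf,qrws] add [ddxbi,tkcao,qkbm] -> 15 lines: wfgpi xym cqg luafj bvekw hqav glc mywcq ddxbi tkcao qkbm gee ihy zzxi ual
Hunk 3: at line 6 remove [mywcq,ddxbi] add [jnh,ekvh] -> 15 lines: wfgpi xym cqg luafj bvekw hqav glc jnh ekvh tkcao qkbm gee ihy zzxi ual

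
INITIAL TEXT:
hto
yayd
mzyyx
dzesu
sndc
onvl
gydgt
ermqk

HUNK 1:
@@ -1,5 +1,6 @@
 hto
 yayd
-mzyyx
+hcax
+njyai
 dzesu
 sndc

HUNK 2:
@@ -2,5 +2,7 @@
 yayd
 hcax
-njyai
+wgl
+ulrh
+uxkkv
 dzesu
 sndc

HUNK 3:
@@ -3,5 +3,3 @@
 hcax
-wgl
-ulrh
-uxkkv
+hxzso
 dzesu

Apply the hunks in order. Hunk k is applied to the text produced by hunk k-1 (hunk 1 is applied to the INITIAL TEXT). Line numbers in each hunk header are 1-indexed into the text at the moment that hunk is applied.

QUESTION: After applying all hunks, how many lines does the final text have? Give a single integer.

Hunk 1: at line 1 remove [mzyyx] add [hcax,njyai] -> 9 lines: hto yayd hcax njyai dzesu sndc onvl gydgt ermqk
Hunk 2: at line 2 remove [njyai] add [wgl,ulrh,uxkkv] -> 11 lines: hto yayd hcax wgl ulrh uxkkv dzesu sndc onvl gydgt ermqk
Hunk 3: at line 3 remove [wgl,ulrh,uxkkv] add [hxzso] -> 9 lines: hto yayd hcax hxzso dzesu sndc onvl gydgt ermqk
Final line count: 9

Answer: 9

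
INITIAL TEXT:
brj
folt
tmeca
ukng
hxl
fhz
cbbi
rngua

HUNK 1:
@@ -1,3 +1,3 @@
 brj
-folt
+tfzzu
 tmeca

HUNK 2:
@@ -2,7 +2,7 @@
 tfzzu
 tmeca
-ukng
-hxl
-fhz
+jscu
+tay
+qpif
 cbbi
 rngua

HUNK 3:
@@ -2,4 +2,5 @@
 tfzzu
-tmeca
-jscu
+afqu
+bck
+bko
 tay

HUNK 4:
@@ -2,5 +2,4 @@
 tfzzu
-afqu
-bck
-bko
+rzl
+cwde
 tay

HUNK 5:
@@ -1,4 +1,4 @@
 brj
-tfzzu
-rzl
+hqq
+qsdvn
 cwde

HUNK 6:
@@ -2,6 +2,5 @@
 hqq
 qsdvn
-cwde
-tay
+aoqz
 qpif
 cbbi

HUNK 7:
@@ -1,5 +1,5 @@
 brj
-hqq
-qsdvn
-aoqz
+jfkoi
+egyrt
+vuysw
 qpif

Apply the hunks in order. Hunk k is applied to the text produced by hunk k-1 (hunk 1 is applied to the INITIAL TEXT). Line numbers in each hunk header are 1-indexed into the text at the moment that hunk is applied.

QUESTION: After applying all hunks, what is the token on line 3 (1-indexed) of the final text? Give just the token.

Hunk 1: at line 1 remove [folt] add [tfzzu] -> 8 lines: brj tfzzu tmeca ukng hxl fhz cbbi rngua
Hunk 2: at line 2 remove [ukng,hxl,fhz] add [jscu,tay,qpif] -> 8 lines: brj tfzzu tmeca jscu tay qpif cbbi rngua
Hunk 3: at line 2 remove [tmeca,jscu] add [afqu,bck,bko] -> 9 lines: brj tfzzu afqu bck bko tay qpif cbbi rngua
Hunk 4: at line 2 remove [afqu,bck,bko] add [rzl,cwde] -> 8 lines: brj tfzzu rzl cwde tay qpif cbbi rngua
Hunk 5: at line 1 remove [tfzzu,rzl] add [hqq,qsdvn] -> 8 lines: brj hqq qsdvn cwde tay qpif cbbi rngua
Hunk 6: at line 2 remove [cwde,tay] add [aoqz] -> 7 lines: brj hqq qsdvn aoqz qpif cbbi rngua
Hunk 7: at line 1 remove [hqq,qsdvn,aoqz] add [jfkoi,egyrt,vuysw] -> 7 lines: brj jfkoi egyrt vuysw qpif cbbi rngua
Final line 3: egyrt

Answer: egyrt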